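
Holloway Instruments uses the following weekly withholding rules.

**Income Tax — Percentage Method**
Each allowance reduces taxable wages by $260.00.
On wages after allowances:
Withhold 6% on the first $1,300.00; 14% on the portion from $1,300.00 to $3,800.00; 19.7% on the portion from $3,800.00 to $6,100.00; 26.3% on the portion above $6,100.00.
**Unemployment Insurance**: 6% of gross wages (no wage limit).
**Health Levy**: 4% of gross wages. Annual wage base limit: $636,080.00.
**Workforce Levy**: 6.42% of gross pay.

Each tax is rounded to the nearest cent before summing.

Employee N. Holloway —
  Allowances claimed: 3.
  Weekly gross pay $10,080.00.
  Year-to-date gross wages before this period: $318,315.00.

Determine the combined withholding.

$3,377.84

Income Tax: taxable = $10,080.00 − 3×$260.00 = $9,300.00
  $881.10 + 26.3% × ($9,300.00 − $6,100.00) = $881.10 + 26.3% × $3,200.00 = $1,722.70
Unemployment Insurance: 6% × $10,080.00 = $604.80
Health Levy: 4% × $10,080.00 = $403.20
Workforce Levy: 6.42% × $10,080.00 = $647.14
Total: $1,722.70 + $604.80 + $403.20 + $647.14 = $3,377.84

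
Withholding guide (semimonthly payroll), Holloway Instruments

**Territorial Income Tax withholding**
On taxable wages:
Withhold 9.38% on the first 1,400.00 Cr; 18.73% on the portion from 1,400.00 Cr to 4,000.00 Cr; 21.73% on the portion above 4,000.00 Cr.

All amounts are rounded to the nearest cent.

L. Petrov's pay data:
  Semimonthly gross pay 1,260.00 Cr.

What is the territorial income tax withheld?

Territorial Income Tax: taxable = 1,260.00 Cr
  9.38% × 1,260.00 Cr = 118.19 Cr

118.19 Cr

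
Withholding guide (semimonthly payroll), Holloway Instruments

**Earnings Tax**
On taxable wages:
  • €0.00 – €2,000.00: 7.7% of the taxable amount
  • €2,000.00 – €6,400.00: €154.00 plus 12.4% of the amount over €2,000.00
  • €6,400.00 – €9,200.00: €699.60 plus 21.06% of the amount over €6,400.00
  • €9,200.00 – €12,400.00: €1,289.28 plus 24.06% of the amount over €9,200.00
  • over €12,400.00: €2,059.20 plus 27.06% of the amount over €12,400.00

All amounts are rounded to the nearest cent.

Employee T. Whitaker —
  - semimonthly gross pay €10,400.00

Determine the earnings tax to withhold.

Earnings Tax: taxable = €10,400.00
  €1,289.28 + 24.06% × (€10,400.00 − €9,200.00) = €1,289.28 + 24.06% × €1,200.00 = €1,578.00

€1,578.00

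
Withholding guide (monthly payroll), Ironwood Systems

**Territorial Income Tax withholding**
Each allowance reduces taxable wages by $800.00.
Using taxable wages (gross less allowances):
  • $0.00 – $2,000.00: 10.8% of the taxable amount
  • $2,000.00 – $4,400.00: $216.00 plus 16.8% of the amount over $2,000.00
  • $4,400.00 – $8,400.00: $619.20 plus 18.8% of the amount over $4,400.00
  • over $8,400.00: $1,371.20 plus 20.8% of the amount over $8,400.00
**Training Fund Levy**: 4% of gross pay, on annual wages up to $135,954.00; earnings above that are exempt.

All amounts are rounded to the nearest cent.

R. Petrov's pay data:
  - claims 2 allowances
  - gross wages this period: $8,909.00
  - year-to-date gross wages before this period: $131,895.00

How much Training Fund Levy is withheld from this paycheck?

$162.36

Training Fund Levy: cap $135,954.00 − YTD $131,895.00 = $4,059.00 subject; 4% × $4,059.00 = $162.36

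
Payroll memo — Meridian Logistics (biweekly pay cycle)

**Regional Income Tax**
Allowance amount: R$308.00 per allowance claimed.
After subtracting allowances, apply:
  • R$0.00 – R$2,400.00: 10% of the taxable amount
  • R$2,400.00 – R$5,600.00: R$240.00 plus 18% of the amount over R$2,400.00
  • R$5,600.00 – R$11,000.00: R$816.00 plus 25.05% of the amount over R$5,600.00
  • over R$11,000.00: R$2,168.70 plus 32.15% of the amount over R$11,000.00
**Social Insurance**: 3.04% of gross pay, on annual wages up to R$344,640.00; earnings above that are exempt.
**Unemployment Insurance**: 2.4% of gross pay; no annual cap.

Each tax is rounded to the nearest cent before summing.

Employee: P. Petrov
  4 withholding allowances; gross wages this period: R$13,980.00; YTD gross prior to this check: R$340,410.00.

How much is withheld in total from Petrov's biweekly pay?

R$3,194.79

Regional Income Tax: taxable = R$13,980.00 − 4×R$308.00 = R$12,748.00
  R$2,168.70 + 32.15% × (R$12,748.00 − R$11,000.00) = R$2,168.70 + 32.15% × R$1,748.00 = R$2,730.68
Social Insurance: cap R$344,640.00 − YTD R$340,410.00 = R$4,230.00 subject; 3.04% × R$4,230.00 = R$128.59
Unemployment Insurance: 2.4% × R$13,980.00 = R$335.52
Total: R$2,730.68 + R$128.59 + R$335.52 = R$3,194.79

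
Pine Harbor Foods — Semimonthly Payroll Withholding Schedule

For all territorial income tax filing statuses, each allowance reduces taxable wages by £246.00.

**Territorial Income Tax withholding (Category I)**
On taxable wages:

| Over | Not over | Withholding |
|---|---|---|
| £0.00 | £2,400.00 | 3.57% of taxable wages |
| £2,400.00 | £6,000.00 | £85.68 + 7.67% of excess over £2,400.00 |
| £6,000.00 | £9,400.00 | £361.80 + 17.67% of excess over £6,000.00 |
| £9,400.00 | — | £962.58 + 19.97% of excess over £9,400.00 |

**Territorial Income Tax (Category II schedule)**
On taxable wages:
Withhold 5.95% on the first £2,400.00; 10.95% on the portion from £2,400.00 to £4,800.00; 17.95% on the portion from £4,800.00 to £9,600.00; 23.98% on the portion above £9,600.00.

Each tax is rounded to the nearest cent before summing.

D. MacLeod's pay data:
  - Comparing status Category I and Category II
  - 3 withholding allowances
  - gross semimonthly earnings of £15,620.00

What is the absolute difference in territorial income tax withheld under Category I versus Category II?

£476.48

Territorial Income Tax (Category I): taxable = £15,620.00 − 3×£246.00 = £14,882.00
  £962.58 + 19.97% × (£14,882.00 − £9,400.00) = £962.58 + 19.97% × £5,482.00 = £2,057.34
Territorial Income Tax (Category II): taxable = £15,620.00 − 3×£246.00 = £14,882.00
  £1,267.20 + 23.98% × (£14,882.00 − £9,600.00) = £1,267.20 + 23.98% × £5,282.00 = £2,533.82
Difference: |£2,057.34 − £2,533.82| = £476.48 (higher under Category II)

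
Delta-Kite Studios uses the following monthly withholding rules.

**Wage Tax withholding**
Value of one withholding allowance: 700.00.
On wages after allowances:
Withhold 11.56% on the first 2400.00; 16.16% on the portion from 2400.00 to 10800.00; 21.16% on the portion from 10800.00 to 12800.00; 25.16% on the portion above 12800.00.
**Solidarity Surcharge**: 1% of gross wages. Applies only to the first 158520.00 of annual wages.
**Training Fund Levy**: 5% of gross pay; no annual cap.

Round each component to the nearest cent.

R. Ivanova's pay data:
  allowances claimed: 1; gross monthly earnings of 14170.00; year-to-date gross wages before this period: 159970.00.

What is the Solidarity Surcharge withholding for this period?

0.00

Solidarity Surcharge: YTD 159970.00 ≥ cap 158520.00 → 0.00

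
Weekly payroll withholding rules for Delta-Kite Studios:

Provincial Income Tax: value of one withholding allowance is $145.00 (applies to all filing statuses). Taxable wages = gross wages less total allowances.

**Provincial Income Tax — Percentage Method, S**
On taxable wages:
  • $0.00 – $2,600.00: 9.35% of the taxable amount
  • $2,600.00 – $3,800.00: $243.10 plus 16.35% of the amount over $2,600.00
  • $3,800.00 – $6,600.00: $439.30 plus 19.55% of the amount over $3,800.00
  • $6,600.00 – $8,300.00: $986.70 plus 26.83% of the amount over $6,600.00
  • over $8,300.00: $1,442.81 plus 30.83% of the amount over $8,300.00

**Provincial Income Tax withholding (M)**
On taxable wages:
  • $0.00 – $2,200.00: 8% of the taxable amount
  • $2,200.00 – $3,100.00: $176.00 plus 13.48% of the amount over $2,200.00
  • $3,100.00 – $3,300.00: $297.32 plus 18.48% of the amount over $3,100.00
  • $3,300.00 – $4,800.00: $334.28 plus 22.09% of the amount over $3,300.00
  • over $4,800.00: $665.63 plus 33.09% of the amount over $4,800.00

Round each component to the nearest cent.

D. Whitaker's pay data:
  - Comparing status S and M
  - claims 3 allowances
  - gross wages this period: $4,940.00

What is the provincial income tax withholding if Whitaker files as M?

Provincial Income Tax (M): taxable = $4,940.00 − 3×$145.00 = $4,505.00
  $334.28 + 22.09% × ($4,505.00 − $3,300.00) = $334.28 + 22.09% × $1,205.00 = $600.46

$600.46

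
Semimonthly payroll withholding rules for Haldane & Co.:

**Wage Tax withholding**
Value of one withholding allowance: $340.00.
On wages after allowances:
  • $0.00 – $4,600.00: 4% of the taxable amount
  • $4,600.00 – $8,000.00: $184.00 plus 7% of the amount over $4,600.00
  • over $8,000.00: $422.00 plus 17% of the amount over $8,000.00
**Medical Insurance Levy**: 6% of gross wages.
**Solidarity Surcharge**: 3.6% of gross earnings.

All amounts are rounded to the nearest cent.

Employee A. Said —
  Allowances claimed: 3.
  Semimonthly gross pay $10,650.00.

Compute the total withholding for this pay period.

$1,721.50

Wage Tax: taxable = $10,650.00 − 3×$340.00 = $9,630.00
  $422.00 + 17% × ($9,630.00 − $8,000.00) = $422.00 + 17% × $1,630.00 = $699.10
Medical Insurance Levy: 6% × $10,650.00 = $639.00
Solidarity Surcharge: 3.6% × $10,650.00 = $383.40
Total: $699.10 + $639.00 + $383.40 = $1,721.50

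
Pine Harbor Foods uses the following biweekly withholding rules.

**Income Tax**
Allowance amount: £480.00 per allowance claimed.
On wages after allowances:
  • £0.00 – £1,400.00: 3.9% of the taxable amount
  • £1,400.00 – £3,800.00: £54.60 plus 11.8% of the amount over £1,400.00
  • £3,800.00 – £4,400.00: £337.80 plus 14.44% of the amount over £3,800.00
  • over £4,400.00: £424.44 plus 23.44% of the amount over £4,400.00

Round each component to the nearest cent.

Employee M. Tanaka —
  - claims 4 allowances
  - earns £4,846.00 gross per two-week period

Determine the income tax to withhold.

Income Tax: taxable = £4,846.00 − 4×£480.00 = £2,926.00
  £54.60 + 11.8% × (£2,926.00 − £1,400.00) = £54.60 + 11.8% × £1,526.00 = £234.67

£234.67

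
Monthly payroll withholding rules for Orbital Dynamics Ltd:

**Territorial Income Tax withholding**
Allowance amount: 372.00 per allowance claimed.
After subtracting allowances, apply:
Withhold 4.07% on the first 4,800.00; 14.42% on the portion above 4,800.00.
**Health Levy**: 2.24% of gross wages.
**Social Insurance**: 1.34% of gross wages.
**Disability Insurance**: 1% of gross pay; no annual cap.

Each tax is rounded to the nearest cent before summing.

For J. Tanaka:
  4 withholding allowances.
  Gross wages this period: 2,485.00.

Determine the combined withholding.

Territorial Income Tax: taxable = 2,485.00 − 4×372.00 = 997.00
  4.07% × 997.00 = 40.58
Health Levy: 2.24% × 2,485.00 = 55.66
Social Insurance: 1.34% × 2,485.00 = 33.30
Disability Insurance: 1% × 2,485.00 = 24.85
Total: 40.58 + 55.66 + 33.30 + 24.85 = 154.39

154.39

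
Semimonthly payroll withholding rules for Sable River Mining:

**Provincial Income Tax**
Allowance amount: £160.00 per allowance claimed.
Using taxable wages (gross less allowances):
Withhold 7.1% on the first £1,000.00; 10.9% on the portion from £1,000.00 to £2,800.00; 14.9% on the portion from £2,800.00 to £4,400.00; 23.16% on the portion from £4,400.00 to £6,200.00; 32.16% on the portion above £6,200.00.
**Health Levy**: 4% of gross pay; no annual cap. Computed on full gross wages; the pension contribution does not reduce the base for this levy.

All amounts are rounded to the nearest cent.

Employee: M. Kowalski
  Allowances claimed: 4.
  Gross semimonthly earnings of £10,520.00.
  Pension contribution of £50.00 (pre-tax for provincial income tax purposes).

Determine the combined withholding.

Provincial Income Tax: taxable = £10,520.00 − £50.00 − 4×£160.00 = £9,830.00
  £922.48 + 32.16% × (£9,830.00 − £6,200.00) = £922.48 + 32.16% × £3,630.00 = £2,089.89
Health Levy: 4% × £10,520.00 = £420.80
Total: £2,089.89 + £420.80 = £2,510.69

£2,510.69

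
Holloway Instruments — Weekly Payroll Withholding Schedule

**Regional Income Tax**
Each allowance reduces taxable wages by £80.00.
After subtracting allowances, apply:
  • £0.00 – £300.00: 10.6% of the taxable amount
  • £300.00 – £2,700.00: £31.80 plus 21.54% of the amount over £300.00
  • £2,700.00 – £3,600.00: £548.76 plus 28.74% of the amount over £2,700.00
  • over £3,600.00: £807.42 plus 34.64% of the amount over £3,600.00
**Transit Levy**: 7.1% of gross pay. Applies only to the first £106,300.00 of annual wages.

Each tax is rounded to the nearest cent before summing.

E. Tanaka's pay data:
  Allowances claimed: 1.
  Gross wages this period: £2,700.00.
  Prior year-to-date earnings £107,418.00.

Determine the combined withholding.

£531.53

Regional Income Tax: taxable = £2,700.00 − 1×£80.00 = £2,620.00
  £31.80 + 21.54% × (£2,620.00 − £300.00) = £31.80 + 21.54% × £2,320.00 = £531.53
Transit Levy: YTD £107,418.00 ≥ cap £106,300.00 → £0.00
Total: £531.53 + £0.00 = £531.53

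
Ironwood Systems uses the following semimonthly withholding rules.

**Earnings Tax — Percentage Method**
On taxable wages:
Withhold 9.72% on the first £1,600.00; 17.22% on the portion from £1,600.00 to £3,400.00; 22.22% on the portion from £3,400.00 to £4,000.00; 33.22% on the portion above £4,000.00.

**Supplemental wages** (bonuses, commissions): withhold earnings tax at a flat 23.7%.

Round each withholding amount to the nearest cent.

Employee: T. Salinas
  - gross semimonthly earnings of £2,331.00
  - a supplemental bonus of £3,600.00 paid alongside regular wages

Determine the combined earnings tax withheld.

£1,134.60

Earnings Tax: taxable = £2,331.00
  £155.52 + 17.22% × (£2,331.00 − £1,600.00) = £155.52 + 17.22% × £731.00 = £281.40
Supplemental (23.7% flat on bonus): 23.7% × £3,600.00 = £853.20
Total earnings tax: £281.40 + £853.20 = £1,134.60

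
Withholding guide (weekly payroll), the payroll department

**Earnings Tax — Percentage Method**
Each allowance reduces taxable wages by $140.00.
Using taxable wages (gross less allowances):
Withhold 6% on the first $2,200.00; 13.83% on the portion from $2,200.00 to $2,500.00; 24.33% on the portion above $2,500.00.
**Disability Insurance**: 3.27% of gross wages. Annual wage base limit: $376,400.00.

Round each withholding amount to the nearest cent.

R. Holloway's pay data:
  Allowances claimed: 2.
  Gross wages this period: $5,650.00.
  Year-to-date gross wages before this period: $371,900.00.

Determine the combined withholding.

$1,018.91

Earnings Tax: taxable = $5,650.00 − 2×$140.00 = $5,370.00
  $173.49 + 24.33% × ($5,370.00 − $2,500.00) = $173.49 + 24.33% × $2,870.00 = $871.76
Disability Insurance: cap $376,400.00 − YTD $371,900.00 = $4,500.00 subject; 3.27% × $4,500.00 = $147.15
Total: $871.76 + $147.15 = $1,018.91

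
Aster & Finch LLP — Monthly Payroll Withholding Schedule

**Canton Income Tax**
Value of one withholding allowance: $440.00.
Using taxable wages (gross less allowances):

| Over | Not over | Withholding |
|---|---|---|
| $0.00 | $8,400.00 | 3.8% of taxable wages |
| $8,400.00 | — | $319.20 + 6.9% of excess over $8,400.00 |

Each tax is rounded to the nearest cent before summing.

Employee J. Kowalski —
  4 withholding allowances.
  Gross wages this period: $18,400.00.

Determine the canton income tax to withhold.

$887.76

Canton Income Tax: taxable = $18,400.00 − 4×$440.00 = $16,640.00
  $319.20 + 6.9% × ($16,640.00 − $8,400.00) = $319.20 + 6.9% × $8,240.00 = $887.76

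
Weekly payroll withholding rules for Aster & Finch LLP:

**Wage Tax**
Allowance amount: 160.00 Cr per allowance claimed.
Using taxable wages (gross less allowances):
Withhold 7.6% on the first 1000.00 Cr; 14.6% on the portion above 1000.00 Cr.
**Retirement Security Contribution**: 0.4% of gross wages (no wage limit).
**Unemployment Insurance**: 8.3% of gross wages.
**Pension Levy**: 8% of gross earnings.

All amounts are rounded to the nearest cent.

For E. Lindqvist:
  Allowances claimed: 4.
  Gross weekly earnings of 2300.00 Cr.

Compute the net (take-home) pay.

Wage Tax: taxable = 2300.00 Cr − 4×160.00 Cr = 1660.00 Cr
  76.00 Cr + 14.6% × (1660.00 Cr − 1000.00 Cr) = 76.00 Cr + 14.6% × 660.00 Cr = 172.36 Cr
Retirement Security Contribution: 0.4% × 2300.00 Cr = 9.20 Cr
Unemployment Insurance: 8.3% × 2300.00 Cr = 190.90 Cr
Pension Levy: 8% × 2300.00 Cr = 184.00 Cr
Total withheld: 172.36 Cr + 9.20 Cr + 190.90 Cr + 184.00 Cr = 556.46 Cr
Net pay: 2300.00 Cr − 556.46 Cr = 1743.54 Cr

1743.54 Cr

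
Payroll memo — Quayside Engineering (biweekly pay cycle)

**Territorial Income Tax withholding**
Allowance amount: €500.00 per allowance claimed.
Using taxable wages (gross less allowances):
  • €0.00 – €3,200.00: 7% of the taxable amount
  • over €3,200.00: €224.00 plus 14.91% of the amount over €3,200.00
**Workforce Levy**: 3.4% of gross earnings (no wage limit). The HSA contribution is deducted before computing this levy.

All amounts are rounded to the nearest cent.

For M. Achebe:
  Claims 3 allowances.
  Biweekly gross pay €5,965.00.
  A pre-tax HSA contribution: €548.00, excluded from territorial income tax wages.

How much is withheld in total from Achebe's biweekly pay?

€515.08

Territorial Income Tax: taxable = €5,965.00 − €548.00 − 3×€500.00 = €3,917.00
  €224.00 + 14.91% × (€3,917.00 − €3,200.00) = €224.00 + 14.91% × €717.00 = €330.90
Workforce Levy: 3.4% × €5,417.00 = €184.18
Total: €330.90 + €184.18 = €515.08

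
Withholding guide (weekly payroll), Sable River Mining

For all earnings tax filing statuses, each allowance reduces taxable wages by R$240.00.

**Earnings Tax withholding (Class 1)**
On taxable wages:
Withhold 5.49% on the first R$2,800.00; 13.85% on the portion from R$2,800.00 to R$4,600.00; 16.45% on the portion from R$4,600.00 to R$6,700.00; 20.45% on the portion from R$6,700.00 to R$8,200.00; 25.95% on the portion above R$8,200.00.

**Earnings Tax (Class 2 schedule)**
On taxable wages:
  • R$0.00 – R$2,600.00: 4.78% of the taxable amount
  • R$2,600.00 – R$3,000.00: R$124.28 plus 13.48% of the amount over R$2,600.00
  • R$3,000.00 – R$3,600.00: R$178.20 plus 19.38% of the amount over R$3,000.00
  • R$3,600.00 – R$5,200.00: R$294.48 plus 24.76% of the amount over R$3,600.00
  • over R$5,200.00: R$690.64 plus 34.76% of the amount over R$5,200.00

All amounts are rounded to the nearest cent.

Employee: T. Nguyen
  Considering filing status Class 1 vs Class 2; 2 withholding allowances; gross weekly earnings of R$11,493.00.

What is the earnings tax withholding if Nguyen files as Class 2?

Earnings Tax (Class 2): taxable = R$11,493.00 − 2×R$240.00 = R$11,013.00
  R$690.64 + 34.76% × (R$11,013.00 − R$5,200.00) = R$690.64 + 34.76% × R$5,813.00 = R$2,711.24

R$2,711.24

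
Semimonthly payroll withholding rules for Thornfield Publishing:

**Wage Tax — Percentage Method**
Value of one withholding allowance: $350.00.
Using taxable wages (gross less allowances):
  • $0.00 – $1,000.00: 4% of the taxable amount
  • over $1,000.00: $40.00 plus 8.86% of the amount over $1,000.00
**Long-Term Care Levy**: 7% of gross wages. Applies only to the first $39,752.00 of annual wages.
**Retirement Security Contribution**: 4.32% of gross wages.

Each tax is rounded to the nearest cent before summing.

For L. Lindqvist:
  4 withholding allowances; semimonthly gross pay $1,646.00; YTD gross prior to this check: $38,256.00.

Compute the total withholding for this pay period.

$185.67

Wage Tax: taxable = $1,646.00 − 4×$350.00 = $246.00
  4% × $246.00 = $9.84
Long-Term Care Levy: cap $39,752.00 − YTD $38,256.00 = $1,496.00 subject; 7% × $1,496.00 = $104.72
Retirement Security Contribution: 4.32% × $1,646.00 = $71.11
Total: $9.84 + $104.72 + $71.11 = $185.67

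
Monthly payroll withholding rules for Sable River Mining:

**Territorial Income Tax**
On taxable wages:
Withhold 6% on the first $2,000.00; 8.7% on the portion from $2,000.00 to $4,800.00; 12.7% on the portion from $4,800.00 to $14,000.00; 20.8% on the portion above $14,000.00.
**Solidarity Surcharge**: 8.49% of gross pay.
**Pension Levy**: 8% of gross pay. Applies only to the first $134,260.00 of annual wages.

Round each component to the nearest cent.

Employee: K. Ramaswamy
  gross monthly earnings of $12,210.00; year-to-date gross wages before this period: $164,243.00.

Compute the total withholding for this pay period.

Territorial Income Tax: taxable = $12,210.00
  $363.60 + 12.7% × ($12,210.00 − $4,800.00) = $363.60 + 12.7% × $7,410.00 = $1,304.67
Solidarity Surcharge: 8.49% × $12,210.00 = $1,036.63
Pension Levy: YTD $164,243.00 ≥ cap $134,260.00 → $0.00
Total: $1,304.67 + $1,036.63 + $0.00 = $2,341.30

$2,341.30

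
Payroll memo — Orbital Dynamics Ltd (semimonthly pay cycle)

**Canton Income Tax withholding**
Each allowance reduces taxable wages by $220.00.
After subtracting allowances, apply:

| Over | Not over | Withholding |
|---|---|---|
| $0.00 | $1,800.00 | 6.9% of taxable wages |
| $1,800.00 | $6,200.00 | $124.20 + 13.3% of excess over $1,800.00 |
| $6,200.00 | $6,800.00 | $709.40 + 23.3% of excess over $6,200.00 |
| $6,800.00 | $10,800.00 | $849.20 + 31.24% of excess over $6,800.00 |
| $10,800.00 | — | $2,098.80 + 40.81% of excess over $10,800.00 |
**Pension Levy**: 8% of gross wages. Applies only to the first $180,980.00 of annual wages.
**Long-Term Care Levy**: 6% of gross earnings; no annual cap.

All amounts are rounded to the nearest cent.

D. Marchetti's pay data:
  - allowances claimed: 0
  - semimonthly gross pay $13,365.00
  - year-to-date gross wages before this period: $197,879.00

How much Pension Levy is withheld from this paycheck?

$0.00

Pension Levy: YTD $197,879.00 ≥ cap $180,980.00 → $0.00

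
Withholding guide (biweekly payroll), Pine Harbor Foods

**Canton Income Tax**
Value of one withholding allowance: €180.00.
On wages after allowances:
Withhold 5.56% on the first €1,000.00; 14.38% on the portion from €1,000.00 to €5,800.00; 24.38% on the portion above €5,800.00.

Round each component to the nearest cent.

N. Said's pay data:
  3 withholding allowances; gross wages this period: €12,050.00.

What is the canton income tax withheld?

€2,137.94

Canton Income Tax: taxable = €12,050.00 − 3×€180.00 = €11,510.00
  €745.84 + 24.38% × (€11,510.00 − €5,800.00) = €745.84 + 24.38% × €5,710.00 = €2,137.94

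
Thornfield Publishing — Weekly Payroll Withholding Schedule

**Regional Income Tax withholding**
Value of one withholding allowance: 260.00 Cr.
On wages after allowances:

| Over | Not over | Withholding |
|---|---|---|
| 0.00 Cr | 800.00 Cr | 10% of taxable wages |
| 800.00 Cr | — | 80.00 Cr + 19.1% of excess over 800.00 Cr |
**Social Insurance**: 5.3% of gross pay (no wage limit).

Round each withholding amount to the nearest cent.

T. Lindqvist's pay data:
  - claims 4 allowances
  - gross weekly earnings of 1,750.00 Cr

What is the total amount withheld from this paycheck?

Regional Income Tax: taxable = 1,750.00 Cr − 4×260.00 Cr = 710.00 Cr
  10% × 710.00 Cr = 71.00 Cr
Social Insurance: 5.3% × 1,750.00 Cr = 92.75 Cr
Total: 71.00 Cr + 92.75 Cr = 163.75 Cr

163.75 Cr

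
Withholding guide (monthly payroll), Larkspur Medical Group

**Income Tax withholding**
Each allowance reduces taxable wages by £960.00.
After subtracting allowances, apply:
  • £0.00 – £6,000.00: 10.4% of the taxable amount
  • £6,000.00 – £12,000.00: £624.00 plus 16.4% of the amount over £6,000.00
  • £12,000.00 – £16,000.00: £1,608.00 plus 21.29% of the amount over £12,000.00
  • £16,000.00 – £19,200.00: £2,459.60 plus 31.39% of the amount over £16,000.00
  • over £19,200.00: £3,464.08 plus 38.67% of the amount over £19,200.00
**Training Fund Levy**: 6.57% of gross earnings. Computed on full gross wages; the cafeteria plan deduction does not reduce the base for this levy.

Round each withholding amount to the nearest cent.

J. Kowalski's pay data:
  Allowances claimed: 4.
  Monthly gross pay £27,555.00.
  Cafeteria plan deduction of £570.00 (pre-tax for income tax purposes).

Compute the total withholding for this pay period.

£6,799.97

Income Tax: taxable = £27,555.00 − £570.00 − 4×£960.00 = £23,145.00
  £3,464.08 + 38.67% × (£23,145.00 − £19,200.00) = £3,464.08 + 38.67% × £3,945.00 = £4,989.61
Training Fund Levy: 6.57% × £27,555.00 = £1,810.36
Total: £4,989.61 + £1,810.36 = £6,799.97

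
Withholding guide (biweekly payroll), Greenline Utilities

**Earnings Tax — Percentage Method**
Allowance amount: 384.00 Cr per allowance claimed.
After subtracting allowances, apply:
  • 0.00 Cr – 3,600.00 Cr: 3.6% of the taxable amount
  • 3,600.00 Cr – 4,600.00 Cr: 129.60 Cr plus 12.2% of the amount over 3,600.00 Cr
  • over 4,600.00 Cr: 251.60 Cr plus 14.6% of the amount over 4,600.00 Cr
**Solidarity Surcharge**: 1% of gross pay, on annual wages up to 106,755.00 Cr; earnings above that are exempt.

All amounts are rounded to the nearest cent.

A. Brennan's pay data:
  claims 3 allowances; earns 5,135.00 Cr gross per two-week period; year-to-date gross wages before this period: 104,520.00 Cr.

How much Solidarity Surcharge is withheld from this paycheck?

22.35 Cr

Solidarity Surcharge: cap 106,755.00 Cr − YTD 104,520.00 Cr = 2,235.00 Cr subject; 1% × 2,235.00 Cr = 22.35 Cr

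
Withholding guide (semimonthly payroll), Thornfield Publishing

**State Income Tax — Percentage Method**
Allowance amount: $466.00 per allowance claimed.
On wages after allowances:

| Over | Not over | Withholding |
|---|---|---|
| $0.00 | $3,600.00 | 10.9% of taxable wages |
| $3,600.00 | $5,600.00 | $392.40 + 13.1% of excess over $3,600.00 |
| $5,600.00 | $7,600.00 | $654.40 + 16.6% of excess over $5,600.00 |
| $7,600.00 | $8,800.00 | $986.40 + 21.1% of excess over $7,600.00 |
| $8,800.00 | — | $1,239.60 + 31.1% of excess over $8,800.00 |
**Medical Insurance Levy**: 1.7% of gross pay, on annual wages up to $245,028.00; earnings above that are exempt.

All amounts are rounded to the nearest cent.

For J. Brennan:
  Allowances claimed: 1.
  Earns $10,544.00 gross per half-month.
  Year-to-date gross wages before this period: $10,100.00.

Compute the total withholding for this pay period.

$1,816.31

State Income Tax: taxable = $10,544.00 − 1×$466.00 = $10,078.00
  $1,239.60 + 31.1% × ($10,078.00 − $8,800.00) = $1,239.60 + 31.1% × $1,278.00 = $1,637.06
Medical Insurance Levy: 1.7% × $10,544.00 = $179.25
Total: $1,637.06 + $179.25 = $1,816.31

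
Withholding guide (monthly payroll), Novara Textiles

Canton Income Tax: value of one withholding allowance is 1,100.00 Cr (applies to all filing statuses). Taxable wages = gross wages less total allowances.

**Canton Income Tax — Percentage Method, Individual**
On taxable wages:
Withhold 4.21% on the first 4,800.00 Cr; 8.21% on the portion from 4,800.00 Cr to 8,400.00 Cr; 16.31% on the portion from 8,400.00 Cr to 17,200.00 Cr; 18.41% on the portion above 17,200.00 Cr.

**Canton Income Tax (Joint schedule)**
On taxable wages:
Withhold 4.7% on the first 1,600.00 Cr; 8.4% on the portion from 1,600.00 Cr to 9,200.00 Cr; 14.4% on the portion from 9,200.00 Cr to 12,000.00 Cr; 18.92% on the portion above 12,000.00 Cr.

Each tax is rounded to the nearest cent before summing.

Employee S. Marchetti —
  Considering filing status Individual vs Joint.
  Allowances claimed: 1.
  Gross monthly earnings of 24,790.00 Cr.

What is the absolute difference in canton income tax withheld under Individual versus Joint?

Canton Income Tax (Individual): taxable = 24,790.00 Cr − 1×1,100.00 Cr = 23,690.00 Cr
  1,932.92 Cr + 18.41% × (23,690.00 Cr − 17,200.00 Cr) = 1,932.92 Cr + 18.41% × 6,490.00 Cr = 3,127.73 Cr
Canton Income Tax (Joint): taxable = 24,790.00 Cr − 1×1,100.00 Cr = 23,690.00 Cr
  1,116.80 Cr + 18.92% × (23,690.00 Cr − 12,000.00 Cr) = 1,116.80 Cr + 18.92% × 11,690.00 Cr = 3,328.55 Cr
Difference: |3,127.73 Cr − 3,328.55 Cr| = 200.82 Cr (higher under Joint)

200.82 Cr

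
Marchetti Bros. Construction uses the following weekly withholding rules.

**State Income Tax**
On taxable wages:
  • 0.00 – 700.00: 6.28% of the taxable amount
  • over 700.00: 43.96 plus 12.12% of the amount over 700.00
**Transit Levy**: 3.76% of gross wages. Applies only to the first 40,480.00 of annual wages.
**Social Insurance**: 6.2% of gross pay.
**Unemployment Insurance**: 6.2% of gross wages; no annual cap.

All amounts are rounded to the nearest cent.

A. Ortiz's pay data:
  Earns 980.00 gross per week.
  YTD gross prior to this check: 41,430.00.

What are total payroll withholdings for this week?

State Income Tax: taxable = 980.00
  43.96 + 12.12% × (980.00 − 700.00) = 43.96 + 12.12% × 280.00 = 77.90
Transit Levy: YTD 41,430.00 ≥ cap 40,480.00 → 0.00
Social Insurance: 6.2% × 980.00 = 60.76
Unemployment Insurance: 6.2% × 980.00 = 60.76
Total: 77.90 + 0.00 + 60.76 + 60.76 = 199.42

199.42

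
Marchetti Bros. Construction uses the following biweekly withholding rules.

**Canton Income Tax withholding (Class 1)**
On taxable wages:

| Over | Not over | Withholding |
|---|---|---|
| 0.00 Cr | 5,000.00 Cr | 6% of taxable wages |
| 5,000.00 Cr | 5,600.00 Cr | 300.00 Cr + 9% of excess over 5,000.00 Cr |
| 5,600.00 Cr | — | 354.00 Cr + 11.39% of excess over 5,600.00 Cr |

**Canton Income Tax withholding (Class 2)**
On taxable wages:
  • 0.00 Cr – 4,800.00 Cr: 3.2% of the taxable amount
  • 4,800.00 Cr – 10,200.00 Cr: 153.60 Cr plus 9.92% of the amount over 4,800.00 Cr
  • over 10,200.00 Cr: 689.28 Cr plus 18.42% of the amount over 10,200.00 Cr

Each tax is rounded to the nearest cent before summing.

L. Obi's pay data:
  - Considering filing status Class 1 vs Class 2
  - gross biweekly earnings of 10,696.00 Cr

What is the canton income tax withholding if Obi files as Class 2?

Canton Income Tax (Class 2): taxable = 10,696.00 Cr
  689.28 Cr + 18.42% × (10,696.00 Cr − 10,200.00 Cr) = 689.28 Cr + 18.42% × 496.00 Cr = 780.64 Cr

780.64 Cr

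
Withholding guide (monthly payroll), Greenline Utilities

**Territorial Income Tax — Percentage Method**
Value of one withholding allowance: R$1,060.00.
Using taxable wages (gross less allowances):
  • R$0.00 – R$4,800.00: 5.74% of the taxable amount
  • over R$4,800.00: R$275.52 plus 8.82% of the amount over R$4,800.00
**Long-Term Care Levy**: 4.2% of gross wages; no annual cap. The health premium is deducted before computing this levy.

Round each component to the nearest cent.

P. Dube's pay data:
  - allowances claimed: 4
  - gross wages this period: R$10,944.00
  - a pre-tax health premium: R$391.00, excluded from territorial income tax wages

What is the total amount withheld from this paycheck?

R$852.20

Territorial Income Tax: taxable = R$10,944.00 − R$391.00 − 4×R$1,060.00 = R$6,313.00
  R$275.52 + 8.82% × (R$6,313.00 − R$4,800.00) = R$275.52 + 8.82% × R$1,513.00 = R$408.97
Long-Term Care Levy: 4.2% × R$10,553.00 = R$443.23
Total: R$408.97 + R$443.23 = R$852.20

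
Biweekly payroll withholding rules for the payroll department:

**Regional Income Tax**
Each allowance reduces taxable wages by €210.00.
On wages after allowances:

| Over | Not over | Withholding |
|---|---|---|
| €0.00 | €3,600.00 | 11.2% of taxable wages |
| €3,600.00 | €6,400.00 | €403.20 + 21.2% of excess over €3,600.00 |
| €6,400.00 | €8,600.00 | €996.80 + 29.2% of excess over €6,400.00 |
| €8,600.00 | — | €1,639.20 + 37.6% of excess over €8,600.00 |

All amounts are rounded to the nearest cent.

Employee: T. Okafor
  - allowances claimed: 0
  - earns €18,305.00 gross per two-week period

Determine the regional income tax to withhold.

€5,288.28

Regional Income Tax: taxable = €18,305.00
  €1,639.20 + 37.6% × (€18,305.00 − €8,600.00) = €1,639.20 + 37.6% × €9,705.00 = €5,288.28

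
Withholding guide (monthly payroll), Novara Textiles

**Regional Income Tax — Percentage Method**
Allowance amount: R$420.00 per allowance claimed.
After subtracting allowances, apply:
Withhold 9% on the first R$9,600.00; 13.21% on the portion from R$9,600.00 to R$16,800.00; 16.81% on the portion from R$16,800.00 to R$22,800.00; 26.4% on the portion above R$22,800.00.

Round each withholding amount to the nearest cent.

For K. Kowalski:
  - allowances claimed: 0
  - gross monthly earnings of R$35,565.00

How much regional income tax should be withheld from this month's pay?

R$6,193.68

Regional Income Tax: taxable = R$35,565.00
  R$2,823.72 + 26.4% × (R$35,565.00 − R$22,800.00) = R$2,823.72 + 26.4% × R$12,765.00 = R$6,193.68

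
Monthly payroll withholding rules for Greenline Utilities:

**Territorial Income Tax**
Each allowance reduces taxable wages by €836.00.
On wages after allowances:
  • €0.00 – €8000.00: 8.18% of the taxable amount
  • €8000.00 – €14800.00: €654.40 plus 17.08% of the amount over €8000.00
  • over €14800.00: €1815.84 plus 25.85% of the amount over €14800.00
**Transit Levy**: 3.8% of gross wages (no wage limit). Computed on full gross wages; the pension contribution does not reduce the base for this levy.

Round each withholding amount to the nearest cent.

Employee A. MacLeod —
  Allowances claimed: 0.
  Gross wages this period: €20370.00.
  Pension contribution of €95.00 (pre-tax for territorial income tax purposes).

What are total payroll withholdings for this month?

Territorial Income Tax: taxable = €20370.00 − €95.00 = €20275.00
  €1815.84 + 25.85% × (€20275.00 − €14800.00) = €1815.84 + 25.85% × €5475.00 = €3231.13
Transit Levy: 3.8% × €20370.00 = €774.06
Total: €3231.13 + €774.06 = €4005.19

€4005.19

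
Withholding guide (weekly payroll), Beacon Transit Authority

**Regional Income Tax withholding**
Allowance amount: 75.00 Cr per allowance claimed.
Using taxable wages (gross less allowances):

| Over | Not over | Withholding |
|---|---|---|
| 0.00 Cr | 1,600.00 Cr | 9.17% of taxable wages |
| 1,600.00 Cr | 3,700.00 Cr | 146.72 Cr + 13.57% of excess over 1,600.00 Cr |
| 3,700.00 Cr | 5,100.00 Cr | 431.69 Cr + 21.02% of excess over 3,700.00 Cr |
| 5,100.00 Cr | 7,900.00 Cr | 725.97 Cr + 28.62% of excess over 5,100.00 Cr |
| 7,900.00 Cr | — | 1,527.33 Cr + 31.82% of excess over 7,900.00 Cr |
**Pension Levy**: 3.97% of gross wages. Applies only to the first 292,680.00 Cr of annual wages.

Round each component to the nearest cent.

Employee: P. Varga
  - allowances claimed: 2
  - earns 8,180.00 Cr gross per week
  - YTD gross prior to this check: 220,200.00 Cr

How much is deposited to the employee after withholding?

6,286.55 Cr

Regional Income Tax: taxable = 8,180.00 Cr − 2×75.00 Cr = 8,030.00 Cr
  1,527.33 Cr + 31.82% × (8,030.00 Cr − 7,900.00 Cr) = 1,527.33 Cr + 31.82% × 130.00 Cr = 1,568.70 Cr
Pension Levy: 3.97% × 8,180.00 Cr = 324.75 Cr
Total withheld: 1,568.70 Cr + 324.75 Cr = 1,893.45 Cr
Net pay: 8,180.00 Cr − 1,893.45 Cr = 6,286.55 Cr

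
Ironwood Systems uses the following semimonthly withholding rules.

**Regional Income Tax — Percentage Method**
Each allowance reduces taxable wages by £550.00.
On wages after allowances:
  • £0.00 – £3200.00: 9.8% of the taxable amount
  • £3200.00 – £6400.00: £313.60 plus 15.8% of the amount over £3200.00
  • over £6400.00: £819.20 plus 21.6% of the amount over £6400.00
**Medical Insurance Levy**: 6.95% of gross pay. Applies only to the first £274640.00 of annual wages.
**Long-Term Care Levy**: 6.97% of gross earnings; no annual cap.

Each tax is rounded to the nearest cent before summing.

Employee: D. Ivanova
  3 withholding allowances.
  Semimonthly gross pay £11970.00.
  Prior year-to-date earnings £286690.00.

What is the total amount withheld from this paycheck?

Regional Income Tax: taxable = £11970.00 − 3×£550.00 = £10320.00
  £819.20 + 21.6% × (£10320.00 − £6400.00) = £819.20 + 21.6% × £3920.00 = £1665.92
Medical Insurance Levy: YTD £286690.00 ≥ cap £274640.00 → £0.00
Long-Term Care Levy: 6.97% × £11970.00 = £834.31
Total: £1665.92 + £0.00 + £834.31 = £2500.23

£2500.23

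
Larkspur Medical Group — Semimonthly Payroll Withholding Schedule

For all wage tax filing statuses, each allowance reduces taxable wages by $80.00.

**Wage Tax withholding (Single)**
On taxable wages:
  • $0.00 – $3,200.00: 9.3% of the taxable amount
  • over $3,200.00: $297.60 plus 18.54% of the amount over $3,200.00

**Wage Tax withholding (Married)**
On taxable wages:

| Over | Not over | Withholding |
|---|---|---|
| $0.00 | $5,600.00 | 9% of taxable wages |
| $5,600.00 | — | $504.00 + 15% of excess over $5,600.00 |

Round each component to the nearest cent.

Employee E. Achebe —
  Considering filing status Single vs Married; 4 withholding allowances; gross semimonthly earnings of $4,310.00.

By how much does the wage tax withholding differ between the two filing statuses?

Wage Tax (Single): taxable = $4,310.00 − 4×$80.00 = $3,990.00
  $297.60 + 18.54% × ($3,990.00 − $3,200.00) = $297.60 + 18.54% × $790.00 = $444.07
Wage Tax (Married): taxable = $4,310.00 − 4×$80.00 = $3,990.00
  9% × $3,990.00 = $359.10
Difference: |$444.07 − $359.10| = $84.97 (higher under Single)

$84.97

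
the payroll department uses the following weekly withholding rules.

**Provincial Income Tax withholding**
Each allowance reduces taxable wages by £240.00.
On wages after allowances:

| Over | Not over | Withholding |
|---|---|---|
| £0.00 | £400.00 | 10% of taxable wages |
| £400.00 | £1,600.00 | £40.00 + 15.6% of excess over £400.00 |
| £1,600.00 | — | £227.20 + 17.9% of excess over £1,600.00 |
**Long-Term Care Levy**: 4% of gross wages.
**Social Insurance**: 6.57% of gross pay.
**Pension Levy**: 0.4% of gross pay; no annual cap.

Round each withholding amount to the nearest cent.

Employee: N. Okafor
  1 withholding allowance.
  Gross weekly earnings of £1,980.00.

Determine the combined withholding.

Provincial Income Tax: taxable = £1,980.00 − 1×£240.00 = £1,740.00
  £227.20 + 17.9% × (£1,740.00 − £1,600.00) = £227.20 + 17.9% × £140.00 = £252.26
Long-Term Care Levy: 4% × £1,980.00 = £79.20
Social Insurance: 6.57% × £1,980.00 = £130.09
Pension Levy: 0.4% × £1,980.00 = £7.92
Total: £252.26 + £79.20 + £130.09 + £7.92 = £469.47

£469.47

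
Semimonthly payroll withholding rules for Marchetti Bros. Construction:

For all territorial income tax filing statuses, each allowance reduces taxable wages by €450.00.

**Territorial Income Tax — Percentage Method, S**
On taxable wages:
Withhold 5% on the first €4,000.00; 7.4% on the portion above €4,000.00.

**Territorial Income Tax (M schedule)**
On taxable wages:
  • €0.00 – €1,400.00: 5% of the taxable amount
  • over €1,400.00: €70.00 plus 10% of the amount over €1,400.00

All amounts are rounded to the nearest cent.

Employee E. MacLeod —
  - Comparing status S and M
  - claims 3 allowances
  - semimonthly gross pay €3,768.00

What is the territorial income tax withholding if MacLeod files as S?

€120.90

Territorial Income Tax (S): taxable = €3,768.00 − 3×€450.00 = €2,418.00
  5% × €2,418.00 = €120.90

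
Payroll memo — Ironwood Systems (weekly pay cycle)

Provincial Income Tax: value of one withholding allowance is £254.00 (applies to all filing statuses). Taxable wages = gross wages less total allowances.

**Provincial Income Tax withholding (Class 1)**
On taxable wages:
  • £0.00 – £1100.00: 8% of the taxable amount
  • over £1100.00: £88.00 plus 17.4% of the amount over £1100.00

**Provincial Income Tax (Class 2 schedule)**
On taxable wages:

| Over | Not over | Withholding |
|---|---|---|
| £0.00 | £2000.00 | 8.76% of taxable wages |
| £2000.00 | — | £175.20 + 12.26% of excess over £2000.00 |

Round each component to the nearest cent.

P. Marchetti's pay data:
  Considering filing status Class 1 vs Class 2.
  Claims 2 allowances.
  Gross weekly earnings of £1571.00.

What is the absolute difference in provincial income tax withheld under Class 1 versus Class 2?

Provincial Income Tax (Class 1): taxable = £1571.00 − 2×£254.00 = £1063.00
  8% × £1063.00 = £85.04
Provincial Income Tax (Class 2): taxable = £1571.00 − 2×£254.00 = £1063.00
  8.76% × £1063.00 = £93.12
Difference: |£85.04 − £93.12| = £8.08 (higher under Class 2)

£8.08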